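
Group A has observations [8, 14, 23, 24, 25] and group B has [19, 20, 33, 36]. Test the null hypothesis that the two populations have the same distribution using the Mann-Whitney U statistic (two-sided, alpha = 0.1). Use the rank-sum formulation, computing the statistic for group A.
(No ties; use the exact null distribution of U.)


Step 1: Combine and sort all 9 observations; assign midranks.
sorted (value, group): (8,X), (14,X), (19,Y), (20,Y), (23,X), (24,X), (25,X), (33,Y), (36,Y)
ranks: 8->1, 14->2, 19->3, 20->4, 23->5, 24->6, 25->7, 33->8, 36->9
Step 2: Rank sum for X: R1 = 1 + 2 + 5 + 6 + 7 = 21.
Step 3: U_X = R1 - n1(n1+1)/2 = 21 - 5*6/2 = 21 - 15 = 6.
       U_Y = n1*n2 - U_X = 20 - 6 = 14.
Step 4: No ties, so the exact null distribution of U (based on enumerating the C(9,5) = 126 equally likely rank assignments) gives the two-sided p-value.
Step 5: p-value = 0.412698; compare to alpha = 0.1. fail to reject H0.

U_X = 6, p = 0.412698, fail to reject H0 at alpha = 0.1.


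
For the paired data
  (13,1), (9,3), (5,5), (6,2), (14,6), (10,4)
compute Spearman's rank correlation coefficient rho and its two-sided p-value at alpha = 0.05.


Step 1: Rank x and y separately (midranks; no ties here).
rank(x): 13->5, 9->3, 5->1, 6->2, 14->6, 10->4
rank(y): 1->1, 3->3, 5->5, 2->2, 6->6, 4->4
Step 2: d_i = R_x(i) - R_y(i); compute d_i^2.
  (5-1)^2=16, (3-3)^2=0, (1-5)^2=16, (2-2)^2=0, (6-6)^2=0, (4-4)^2=0
sum(d^2) = 32.
Step 3: rho = 1 - 6*32 / (6*(6^2 - 1)) = 1 - 192/210 = 0.085714.
Step 4: Under H0, t = rho * sqrt((n-2)/(1-rho^2)) = 0.1721 ~ t(4).
Step 5: Two-sided p-value from the t-distribution with 4 df = 0.871743.
Step 6: alpha = 0.05. fail to reject H0.

rho = 0.0857, p = 0.871743, fail to reject H0 at alpha = 0.05.


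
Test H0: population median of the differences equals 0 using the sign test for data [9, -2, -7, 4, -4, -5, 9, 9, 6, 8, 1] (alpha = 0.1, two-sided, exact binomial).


Step 1: Discard zero differences. Original n = 11; n_eff = number of nonzero differences = 11.
Nonzero differences (with sign): +9, -2, -7, +4, -4, -5, +9, +9, +6, +8, +1
Step 2: Count signs: positive = 7, negative = 4.
Step 3: Under H0: P(positive) = 0.5, so the number of positives S ~ Bin(11, 0.5).
Step 4: Two-sided exact p-value = sum of Bin(11,0.5) probabilities at or below the observed probability = 0.548828.
Step 5: alpha = 0.1. fail to reject H0.

n_eff = 11, pos = 7, neg = 4, p = 0.548828, fail to reject H0.


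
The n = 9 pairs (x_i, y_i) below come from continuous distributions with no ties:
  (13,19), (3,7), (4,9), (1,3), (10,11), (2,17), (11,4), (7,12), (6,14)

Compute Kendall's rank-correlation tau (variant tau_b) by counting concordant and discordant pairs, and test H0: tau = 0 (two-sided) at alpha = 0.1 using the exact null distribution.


Step 1: Enumerate the 36 unordered pairs (i,j) with i<j and classify each by sign(x_j-x_i) * sign(y_j-y_i).
  (1,2):dx=-10,dy=-12->C; (1,3):dx=-9,dy=-10->C; (1,4):dx=-12,dy=-16->C; (1,5):dx=-3,dy=-8->C
  (1,6):dx=-11,dy=-2->C; (1,7):dx=-2,dy=-15->C; (1,8):dx=-6,dy=-7->C; (1,9):dx=-7,dy=-5->C
  (2,3):dx=+1,dy=+2->C; (2,4):dx=-2,dy=-4->C; (2,5):dx=+7,dy=+4->C; (2,6):dx=-1,dy=+10->D
  (2,7):dx=+8,dy=-3->D; (2,8):dx=+4,dy=+5->C; (2,9):dx=+3,dy=+7->C; (3,4):dx=-3,dy=-6->C
  (3,5):dx=+6,dy=+2->C; (3,6):dx=-2,dy=+8->D; (3,7):dx=+7,dy=-5->D; (3,8):dx=+3,dy=+3->C
  (3,9):dx=+2,dy=+5->C; (4,5):dx=+9,dy=+8->C; (4,6):dx=+1,dy=+14->C; (4,7):dx=+10,dy=+1->C
  (4,8):dx=+6,dy=+9->C; (4,9):dx=+5,dy=+11->C; (5,6):dx=-8,dy=+6->D; (5,7):dx=+1,dy=-7->D
  (5,8):dx=-3,dy=+1->D; (5,9):dx=-4,dy=+3->D; (6,7):dx=+9,dy=-13->D; (6,8):dx=+5,dy=-5->D
  (6,9):dx=+4,dy=-3->D; (7,8):dx=-4,dy=+8->D; (7,9):dx=-5,dy=+10->D; (8,9):dx=-1,dy=+2->D
Step 2: C = 22, D = 14, total pairs = 36.
Step 3: tau = (C - D)/(n(n-1)/2) = (22 - 14)/36 = 0.222222.
Step 4: Exact two-sided p-value (enumerate n! = 362880 permutations of y under H0): p = 0.476709.
Step 5: alpha = 0.1. fail to reject H0.

tau_b = 0.2222 (C=22, D=14), p = 0.476709, fail to reject H0.


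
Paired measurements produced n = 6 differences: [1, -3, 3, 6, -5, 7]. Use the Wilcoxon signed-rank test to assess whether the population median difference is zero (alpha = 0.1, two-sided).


Step 1: Drop any zero differences (none here) and take |d_i|.
|d| = [1, 3, 3, 6, 5, 7]
Step 2: Midrank |d_i| (ties get averaged ranks).
ranks: |1|->1, |3|->2.5, |3|->2.5, |6|->5, |5|->4, |7|->6
Step 3: Attach original signs; sum ranks with positive sign and with negative sign.
W+ = 1 + 2.5 + 5 + 6 = 14.5
W- = 2.5 + 4 = 6.5
(Check: W+ + W- = 21 should equal n(n+1)/2 = 21.)
Step 4: Test statistic W = min(W+, W-) = 6.5.
Step 5: Ties in |d|, so use the tie-corrected normal approximation.
        E[W] = n(n+1)/4 = 6*7/4 = 10.5.
        Tie groups: |d|=3 (t=2); sum(t^3 - t) = 6.
        Var[W] = n(n+1)(2n+1)/24 - sum(t^3-t)/48 = 546/24 - 6/48 = 22.625.
        z = (W - E[W]) / sqrt(Var[W]) = (6.5 - 10.5) / 4.7566 = -0.8409.
        Two-sided p = 2*Phi(z) = 0.400381.
Step 6: alpha = 0.1. fail to reject H0.

W+ = 14.5, W- = 6.5, W = min = 6.5, p = 0.400381, fail to reject H0.


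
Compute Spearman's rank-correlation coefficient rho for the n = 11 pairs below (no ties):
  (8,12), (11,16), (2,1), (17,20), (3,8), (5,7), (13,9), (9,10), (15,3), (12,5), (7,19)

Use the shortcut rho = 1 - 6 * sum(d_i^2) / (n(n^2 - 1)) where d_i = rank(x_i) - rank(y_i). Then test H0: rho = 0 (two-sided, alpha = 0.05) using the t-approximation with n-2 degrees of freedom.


Step 1: Rank x and y separately (midranks; no ties here).
rank(x): 8->5, 11->7, 2->1, 17->11, 3->2, 5->3, 13->9, 9->6, 15->10, 12->8, 7->4
rank(y): 12->8, 16->9, 1->1, 20->11, 8->5, 7->4, 9->6, 10->7, 3->2, 5->3, 19->10
Step 2: d_i = R_x(i) - R_y(i); compute d_i^2.
  (5-8)^2=9, (7-9)^2=4, (1-1)^2=0, (11-11)^2=0, (2-5)^2=9, (3-4)^2=1, (9-6)^2=9, (6-7)^2=1, (10-2)^2=64, (8-3)^2=25, (4-10)^2=36
sum(d^2) = 158.
Step 3: rho = 1 - 6*158 / (11*(11^2 - 1)) = 1 - 948/1320 = 0.281818.
Step 4: Under H0, t = rho * sqrt((n-2)/(1-rho^2)) = 0.8812 ~ t(9).
Step 5: Two-sided p-value from the t-distribution with 9 df = 0.401145.
Step 6: alpha = 0.05. fail to reject H0.

rho = 0.2818, p = 0.401145, fail to reject H0 at alpha = 0.05.


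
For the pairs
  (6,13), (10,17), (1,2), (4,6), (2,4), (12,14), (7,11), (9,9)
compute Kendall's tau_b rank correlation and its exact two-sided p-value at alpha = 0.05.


Step 1: Enumerate the 28 unordered pairs (i,j) with i<j and classify each by sign(x_j-x_i) * sign(y_j-y_i).
  (1,2):dx=+4,dy=+4->C; (1,3):dx=-5,dy=-11->C; (1,4):dx=-2,dy=-7->C; (1,5):dx=-4,dy=-9->C
  (1,6):dx=+6,dy=+1->C; (1,7):dx=+1,dy=-2->D; (1,8):dx=+3,dy=-4->D; (2,3):dx=-9,dy=-15->C
  (2,4):dx=-6,dy=-11->C; (2,5):dx=-8,dy=-13->C; (2,6):dx=+2,dy=-3->D; (2,7):dx=-3,dy=-6->C
  (2,8):dx=-1,dy=-8->C; (3,4):dx=+3,dy=+4->C; (3,5):dx=+1,dy=+2->C; (3,6):dx=+11,dy=+12->C
  (3,7):dx=+6,dy=+9->C; (3,8):dx=+8,dy=+7->C; (4,5):dx=-2,dy=-2->C; (4,6):dx=+8,dy=+8->C
  (4,7):dx=+3,dy=+5->C; (4,8):dx=+5,dy=+3->C; (5,6):dx=+10,dy=+10->C; (5,7):dx=+5,dy=+7->C
  (5,8):dx=+7,dy=+5->C; (6,7):dx=-5,dy=-3->C; (6,8):dx=-3,dy=-5->C; (7,8):dx=+2,dy=-2->D
Step 2: C = 24, D = 4, total pairs = 28.
Step 3: tau = (C - D)/(n(n-1)/2) = (24 - 4)/28 = 0.714286.
Step 4: Exact two-sided p-value (enumerate n! = 40320 permutations of y under H0): p = 0.014137.
Step 5: alpha = 0.05. reject H0.

tau_b = 0.7143 (C=24, D=4), p = 0.014137, reject H0.


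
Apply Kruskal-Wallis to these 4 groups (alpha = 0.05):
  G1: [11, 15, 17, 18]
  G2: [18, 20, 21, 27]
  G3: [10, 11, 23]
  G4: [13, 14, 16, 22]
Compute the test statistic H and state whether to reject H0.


Step 1: Combine all N = 15 observations and assign midranks.
sorted (value, group, rank): (10,G3,1), (11,G1,2.5), (11,G3,2.5), (13,G4,4), (14,G4,5), (15,G1,6), (16,G4,7), (17,G1,8), (18,G1,9.5), (18,G2,9.5), (20,G2,11), (21,G2,12), (22,G4,13), (23,G3,14), (27,G2,15)
Step 2: Sum ranks within each group.
R_1 = 26 (n_1 = 4)
R_2 = 47.5 (n_2 = 4)
R_3 = 17.5 (n_3 = 3)
R_4 = 29 (n_4 = 4)
Step 3: H = 12/(N(N+1)) * sum(R_i^2/n_i) - 3(N+1)
     = 12/(15*16) * (26^2/4 + 47.5^2/4 + 17.5^2/3 + 29^2/4) - 3*16
     = 0.050000 * 1045.4 - 48
     = 4.269792.
Step 4: Ties present; correction factor C = 1 - 12/(15^3 - 15) = 0.996429. Corrected H = 4.269792 / 0.996429 = 4.285096.
Step 5: Under H0, H ~ chi^2(3); p-value = 0.232279.
Step 6: alpha = 0.05. fail to reject H0.

H = 4.2851, df = 3, p = 0.232279, fail to reject H0.


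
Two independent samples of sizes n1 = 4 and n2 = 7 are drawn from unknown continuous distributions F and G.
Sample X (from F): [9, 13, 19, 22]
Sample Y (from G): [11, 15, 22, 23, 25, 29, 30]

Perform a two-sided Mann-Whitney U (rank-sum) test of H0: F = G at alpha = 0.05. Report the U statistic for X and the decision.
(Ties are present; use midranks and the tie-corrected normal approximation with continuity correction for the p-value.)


Step 1: Combine and sort all 11 observations; assign midranks.
sorted (value, group): (9,X), (11,Y), (13,X), (15,Y), (19,X), (22,X), (22,Y), (23,Y), (25,Y), (29,Y), (30,Y)
ranks: 9->1, 11->2, 13->3, 15->4, 19->5, 22->6.5, 22->6.5, 23->8, 25->9, 29->10, 30->11
Step 2: Rank sum for X: R1 = 1 + 3 + 5 + 6.5 = 15.5.
Step 3: U_X = R1 - n1(n1+1)/2 = 15.5 - 4*5/2 = 15.5 - 10 = 5.5.
       U_Y = n1*n2 - U_X = 28 - 5.5 = 22.5.
Step 4: Ties are present, so use the tie-corrected normal approximation (with continuity correction) for the p-value.
Step 5: p-value = 0.129695; compare to alpha = 0.05. fail to reject H0.

U_X = 5.5, p = 0.129695, fail to reject H0 at alpha = 0.05.


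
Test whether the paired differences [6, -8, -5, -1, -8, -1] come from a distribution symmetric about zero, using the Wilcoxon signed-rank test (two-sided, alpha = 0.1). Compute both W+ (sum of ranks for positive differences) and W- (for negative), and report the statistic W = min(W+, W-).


Step 1: Drop any zero differences (none here) and take |d_i|.
|d| = [6, 8, 5, 1, 8, 1]
Step 2: Midrank |d_i| (ties get averaged ranks).
ranks: |6|->4, |8|->5.5, |5|->3, |1|->1.5, |8|->5.5, |1|->1.5
Step 3: Attach original signs; sum ranks with positive sign and with negative sign.
W+ = 4 = 4
W- = 5.5 + 3 + 1.5 + 5.5 + 1.5 = 17
(Check: W+ + W- = 21 should equal n(n+1)/2 = 21.)
Step 4: Test statistic W = min(W+, W-) = 4.
Step 5: Ties in |d|, so use the tie-corrected normal approximation.
        E[W] = n(n+1)/4 = 6*7/4 = 10.5.
        Tie groups: |d|=1 (t=2), |d|=8 (t=2); sum(t^3 - t) = 12.
        Var[W] = n(n+1)(2n+1)/24 - sum(t^3-t)/48 = 546/24 - 12/48 = 22.5.
        z = (W - E[W]) / sqrt(Var[W]) = (4 - 10.5) / 4.7434 = -1.3703.
        Two-sided p = 2*Phi(z) = 0.170587.
Step 6: alpha = 0.1. fail to reject H0.

W+ = 4, W- = 17, W = min = 4, p = 0.170587, fail to reject H0.


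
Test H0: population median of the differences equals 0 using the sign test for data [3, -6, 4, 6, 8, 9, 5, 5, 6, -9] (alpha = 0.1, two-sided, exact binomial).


Step 1: Discard zero differences. Original n = 10; n_eff = number of nonzero differences = 10.
Nonzero differences (with sign): +3, -6, +4, +6, +8, +9, +5, +5, +6, -9
Step 2: Count signs: positive = 8, negative = 2.
Step 3: Under H0: P(positive) = 0.5, so the number of positives S ~ Bin(10, 0.5).
Step 4: Two-sided exact p-value = sum of Bin(10,0.5) probabilities at or below the observed probability = 0.109375.
Step 5: alpha = 0.1. fail to reject H0.

n_eff = 10, pos = 8, neg = 2, p = 0.109375, fail to reject H0.


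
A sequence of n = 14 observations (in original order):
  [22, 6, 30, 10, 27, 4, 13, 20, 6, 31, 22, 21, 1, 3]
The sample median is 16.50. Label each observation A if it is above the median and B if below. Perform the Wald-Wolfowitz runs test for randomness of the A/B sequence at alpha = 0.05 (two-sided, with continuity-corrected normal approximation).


Step 1: Compute median = 16.50; label A = above, B = below.
Labels in order: ABABABBABAAABB  (n_A = 7, n_B = 7)
Step 2: Count runs R = 10.
Step 3: Under H0 (random ordering), E[R] = 2*n_A*n_B/(n_A+n_B) + 1 = 2*7*7/14 + 1 = 8.0000.
        Var[R] = 2*n_A*n_B*(2*n_A*n_B - n_A - n_B) / ((n_A+n_B)^2 * (n_A+n_B-1)) = 8232/2548 = 3.2308.
        SD[R] = 1.7974.
Step 4: Continuity-corrected z = (R - 0.5 - E[R]) / SD[R] = (10 - 0.5 - 8.0000) / 1.7974 = 0.8345.
Step 5: Two-sided p-value via normal approximation = 2*(1 - Phi(|z|)) = 0.403986.
Step 6: alpha = 0.05. fail to reject H0.

R = 10, z = 0.8345, p = 0.403986, fail to reject H0.


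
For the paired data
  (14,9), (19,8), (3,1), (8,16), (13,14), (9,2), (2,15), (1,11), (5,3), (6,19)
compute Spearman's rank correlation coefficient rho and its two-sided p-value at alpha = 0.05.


Step 1: Rank x and y separately (midranks; no ties here).
rank(x): 14->9, 19->10, 3->3, 8->6, 13->8, 9->7, 2->2, 1->1, 5->4, 6->5
rank(y): 9->5, 8->4, 1->1, 16->9, 14->7, 2->2, 15->8, 11->6, 3->3, 19->10
Step 2: d_i = R_x(i) - R_y(i); compute d_i^2.
  (9-5)^2=16, (10-4)^2=36, (3-1)^2=4, (6-9)^2=9, (8-7)^2=1, (7-2)^2=25, (2-8)^2=36, (1-6)^2=25, (4-3)^2=1, (5-10)^2=25
sum(d^2) = 178.
Step 3: rho = 1 - 6*178 / (10*(10^2 - 1)) = 1 - 1068/990 = -0.078788.
Step 4: Under H0, t = rho * sqrt((n-2)/(1-rho^2)) = -0.2235 ~ t(8).
Step 5: Two-sided p-value from the t-distribution with 8 df = 0.828717.
Step 6: alpha = 0.05. fail to reject H0.

rho = -0.0788, p = 0.828717, fail to reject H0 at alpha = 0.05.


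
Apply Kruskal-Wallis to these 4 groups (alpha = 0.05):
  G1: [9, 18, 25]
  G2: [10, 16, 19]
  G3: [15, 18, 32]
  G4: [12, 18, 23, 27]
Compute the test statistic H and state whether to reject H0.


Step 1: Combine all N = 13 observations and assign midranks.
sorted (value, group, rank): (9,G1,1), (10,G2,2), (12,G4,3), (15,G3,4), (16,G2,5), (18,G1,7), (18,G3,7), (18,G4,7), (19,G2,9), (23,G4,10), (25,G1,11), (27,G4,12), (32,G3,13)
Step 2: Sum ranks within each group.
R_1 = 19 (n_1 = 3)
R_2 = 16 (n_2 = 3)
R_3 = 24 (n_3 = 3)
R_4 = 32 (n_4 = 4)
Step 3: H = 12/(N(N+1)) * sum(R_i^2/n_i) - 3(N+1)
     = 12/(13*14) * (19^2/3 + 16^2/3 + 24^2/3 + 32^2/4) - 3*14
     = 0.065934 * 653.667 - 42
     = 1.098901.
Step 4: Ties present; correction factor C = 1 - 24/(13^3 - 13) = 0.989011. Corrected H = 1.098901 / 0.989011 = 1.111111.
Step 5: Under H0, H ~ chi^2(3); p-value = 0.774393.
Step 6: alpha = 0.05. fail to reject H0.

H = 1.1111, df = 3, p = 0.774393, fail to reject H0.


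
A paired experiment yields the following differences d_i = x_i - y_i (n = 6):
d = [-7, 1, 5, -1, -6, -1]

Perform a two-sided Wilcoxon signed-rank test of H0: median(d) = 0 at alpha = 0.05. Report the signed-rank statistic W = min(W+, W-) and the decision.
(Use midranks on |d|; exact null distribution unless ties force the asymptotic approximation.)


Step 1: Drop any zero differences (none here) and take |d_i|.
|d| = [7, 1, 5, 1, 6, 1]
Step 2: Midrank |d_i| (ties get averaged ranks).
ranks: |7|->6, |1|->2, |5|->4, |1|->2, |6|->5, |1|->2
Step 3: Attach original signs; sum ranks with positive sign and with negative sign.
W+ = 2 + 4 = 6
W- = 6 + 2 + 5 + 2 = 15
(Check: W+ + W- = 21 should equal n(n+1)/2 = 21.)
Step 4: Test statistic W = min(W+, W-) = 6.
Step 5: Ties in |d|, so use the tie-corrected normal approximation.
        E[W] = n(n+1)/4 = 6*7/4 = 10.5.
        Tie groups: |d|=1 (t=3); sum(t^3 - t) = 24.
        Var[W] = n(n+1)(2n+1)/24 - sum(t^3-t)/48 = 546/24 - 24/48 = 22.25.
        z = (W - E[W]) / sqrt(Var[W]) = (6 - 10.5) / 4.7170 = -0.9540.
        Two-sided p = 2*Phi(z) = 0.340085.
Step 6: alpha = 0.05. fail to reject H0.

W+ = 6, W- = 15, W = min = 6, p = 0.340085, fail to reject H0.


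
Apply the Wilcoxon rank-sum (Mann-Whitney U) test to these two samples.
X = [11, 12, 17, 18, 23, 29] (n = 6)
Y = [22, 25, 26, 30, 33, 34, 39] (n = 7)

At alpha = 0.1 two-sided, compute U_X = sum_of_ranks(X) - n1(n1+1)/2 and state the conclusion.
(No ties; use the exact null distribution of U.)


Step 1: Combine and sort all 13 observations; assign midranks.
sorted (value, group): (11,X), (12,X), (17,X), (18,X), (22,Y), (23,X), (25,Y), (26,Y), (29,X), (30,Y), (33,Y), (34,Y), (39,Y)
ranks: 11->1, 12->2, 17->3, 18->4, 22->5, 23->6, 25->7, 26->8, 29->9, 30->10, 33->11, 34->12, 39->13
Step 2: Rank sum for X: R1 = 1 + 2 + 3 + 4 + 6 + 9 = 25.
Step 3: U_X = R1 - n1(n1+1)/2 = 25 - 6*7/2 = 25 - 21 = 4.
       U_Y = n1*n2 - U_X = 42 - 4 = 38.
Step 4: No ties, so the exact null distribution of U (based on enumerating the C(13,6) = 1716 equally likely rank assignments) gives the two-sided p-value.
Step 5: p-value = 0.013986; compare to alpha = 0.1. reject H0.

U_X = 4, p = 0.013986, reject H0 at alpha = 0.1.


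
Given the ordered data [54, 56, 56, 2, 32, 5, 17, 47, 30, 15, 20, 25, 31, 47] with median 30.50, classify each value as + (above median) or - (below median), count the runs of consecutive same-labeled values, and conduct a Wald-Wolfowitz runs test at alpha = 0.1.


Step 1: Compute median = 30.50; label A = above, B = below.
Labels in order: AAABABBABBBBAA  (n_A = 7, n_B = 7)
Step 2: Count runs R = 7.
Step 3: Under H0 (random ordering), E[R] = 2*n_A*n_B/(n_A+n_B) + 1 = 2*7*7/14 + 1 = 8.0000.
        Var[R] = 2*n_A*n_B*(2*n_A*n_B - n_A - n_B) / ((n_A+n_B)^2 * (n_A+n_B-1)) = 8232/2548 = 3.2308.
        SD[R] = 1.7974.
Step 4: Continuity-corrected z = (R + 0.5 - E[R]) / SD[R] = (7 + 0.5 - 8.0000) / 1.7974 = -0.2782.
Step 5: Two-sided p-value via normal approximation = 2*(1 - Phi(|z|)) = 0.780879.
Step 6: alpha = 0.1. fail to reject H0.

R = 7, z = -0.2782, p = 0.780879, fail to reject H0.


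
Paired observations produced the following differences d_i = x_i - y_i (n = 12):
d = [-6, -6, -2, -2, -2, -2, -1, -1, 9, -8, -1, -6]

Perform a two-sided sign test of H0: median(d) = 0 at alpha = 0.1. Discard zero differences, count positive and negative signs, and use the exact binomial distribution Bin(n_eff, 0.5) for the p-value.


Step 1: Discard zero differences. Original n = 12; n_eff = number of nonzero differences = 12.
Nonzero differences (with sign): -6, -6, -2, -2, -2, -2, -1, -1, +9, -8, -1, -6
Step 2: Count signs: positive = 1, negative = 11.
Step 3: Under H0: P(positive) = 0.5, so the number of positives S ~ Bin(12, 0.5).
Step 4: Two-sided exact p-value = sum of Bin(12,0.5) probabilities at or below the observed probability = 0.006348.
Step 5: alpha = 0.1. reject H0.

n_eff = 12, pos = 1, neg = 11, p = 0.006348, reject H0.


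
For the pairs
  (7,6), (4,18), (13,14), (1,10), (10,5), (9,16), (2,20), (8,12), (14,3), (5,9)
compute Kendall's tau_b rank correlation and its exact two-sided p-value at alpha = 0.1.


Step 1: Enumerate the 45 unordered pairs (i,j) with i<j and classify each by sign(x_j-x_i) * sign(y_j-y_i).
  (1,2):dx=-3,dy=+12->D; (1,3):dx=+6,dy=+8->C; (1,4):dx=-6,dy=+4->D; (1,5):dx=+3,dy=-1->D
  (1,6):dx=+2,dy=+10->C; (1,7):dx=-5,dy=+14->D; (1,8):dx=+1,dy=+6->C; (1,9):dx=+7,dy=-3->D
  (1,10):dx=-2,dy=+3->D; (2,3):dx=+9,dy=-4->D; (2,4):dx=-3,dy=-8->C; (2,5):dx=+6,dy=-13->D
  (2,6):dx=+5,dy=-2->D; (2,7):dx=-2,dy=+2->D; (2,8):dx=+4,dy=-6->D; (2,9):dx=+10,dy=-15->D
  (2,10):dx=+1,dy=-9->D; (3,4):dx=-12,dy=-4->C; (3,5):dx=-3,dy=-9->C; (3,6):dx=-4,dy=+2->D
  (3,7):dx=-11,dy=+6->D; (3,8):dx=-5,dy=-2->C; (3,9):dx=+1,dy=-11->D; (3,10):dx=-8,dy=-5->C
  (4,5):dx=+9,dy=-5->D; (4,6):dx=+8,dy=+6->C; (4,7):dx=+1,dy=+10->C; (4,8):dx=+7,dy=+2->C
  (4,9):dx=+13,dy=-7->D; (4,10):dx=+4,dy=-1->D; (5,6):dx=-1,dy=+11->D; (5,7):dx=-8,dy=+15->D
  (5,8):dx=-2,dy=+7->D; (5,9):dx=+4,dy=-2->D; (5,10):dx=-5,dy=+4->D; (6,7):dx=-7,dy=+4->D
  (6,8):dx=-1,dy=-4->C; (6,9):dx=+5,dy=-13->D; (6,10):dx=-4,dy=-7->C; (7,8):dx=+6,dy=-8->D
  (7,9):dx=+12,dy=-17->D; (7,10):dx=+3,dy=-11->D; (8,9):dx=+6,dy=-9->D; (8,10):dx=-3,dy=-3->C
  (9,10):dx=-9,dy=+6->D
Step 2: C = 14, D = 31, total pairs = 45.
Step 3: tau = (C - D)/(n(n-1)/2) = (14 - 31)/45 = -0.377778.
Step 4: Exact two-sided p-value (enumerate n! = 3628800 permutations of y under H0): p = 0.155742.
Step 5: alpha = 0.1. fail to reject H0.

tau_b = -0.3778 (C=14, D=31), p = 0.155742, fail to reject H0.


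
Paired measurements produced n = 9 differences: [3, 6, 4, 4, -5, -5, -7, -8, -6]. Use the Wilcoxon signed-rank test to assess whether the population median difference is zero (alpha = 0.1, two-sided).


Step 1: Drop any zero differences (none here) and take |d_i|.
|d| = [3, 6, 4, 4, 5, 5, 7, 8, 6]
Step 2: Midrank |d_i| (ties get averaged ranks).
ranks: |3|->1, |6|->6.5, |4|->2.5, |4|->2.5, |5|->4.5, |5|->4.5, |7|->8, |8|->9, |6|->6.5
Step 3: Attach original signs; sum ranks with positive sign and with negative sign.
W+ = 1 + 6.5 + 2.5 + 2.5 = 12.5
W- = 4.5 + 4.5 + 8 + 9 + 6.5 = 32.5
(Check: W+ + W- = 45 should equal n(n+1)/2 = 45.)
Step 4: Test statistic W = min(W+, W-) = 12.5.
Step 5: Ties in |d|, so use the tie-corrected normal approximation.
        E[W] = n(n+1)/4 = 9*10/4 = 22.5.
        Tie groups: |d|=4 (t=2), |d|=5 (t=2), |d|=6 (t=2); sum(t^3 - t) = 18.
        Var[W] = n(n+1)(2n+1)/24 - sum(t^3-t)/48 = 1710/24 - 18/48 = 70.875.
        z = (W - E[W]) / sqrt(Var[W]) = (12.5 - 22.5) / 8.4187 = -1.1878.
        Two-sided p = 2*Phi(z) = 0.234901.
Step 6: alpha = 0.1. fail to reject H0.

W+ = 12.5, W- = 32.5, W = min = 12.5, p = 0.234901, fail to reject H0.


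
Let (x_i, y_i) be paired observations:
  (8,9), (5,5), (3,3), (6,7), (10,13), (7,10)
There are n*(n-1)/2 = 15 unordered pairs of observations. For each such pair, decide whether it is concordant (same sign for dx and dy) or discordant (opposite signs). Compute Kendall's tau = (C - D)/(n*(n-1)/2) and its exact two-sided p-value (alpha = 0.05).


Step 1: Enumerate the 15 unordered pairs (i,j) with i<j and classify each by sign(x_j-x_i) * sign(y_j-y_i).
  (1,2):dx=-3,dy=-4->C; (1,3):dx=-5,dy=-6->C; (1,4):dx=-2,dy=-2->C; (1,5):dx=+2,dy=+4->C
  (1,6):dx=-1,dy=+1->D; (2,3):dx=-2,dy=-2->C; (2,4):dx=+1,dy=+2->C; (2,5):dx=+5,dy=+8->C
  (2,6):dx=+2,dy=+5->C; (3,4):dx=+3,dy=+4->C; (3,5):dx=+7,dy=+10->C; (3,6):dx=+4,dy=+7->C
  (4,5):dx=+4,dy=+6->C; (4,6):dx=+1,dy=+3->C; (5,6):dx=-3,dy=-3->C
Step 2: C = 14, D = 1, total pairs = 15.
Step 3: tau = (C - D)/(n(n-1)/2) = (14 - 1)/15 = 0.866667.
Step 4: Exact two-sided p-value (enumerate n! = 720 permutations of y under H0): p = 0.016667.
Step 5: alpha = 0.05. reject H0.

tau_b = 0.8667 (C=14, D=1), p = 0.016667, reject H0.


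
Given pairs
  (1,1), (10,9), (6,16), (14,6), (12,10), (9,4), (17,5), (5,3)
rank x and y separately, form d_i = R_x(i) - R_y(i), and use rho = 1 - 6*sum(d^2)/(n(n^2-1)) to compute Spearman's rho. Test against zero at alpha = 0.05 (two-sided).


Step 1: Rank x and y separately (midranks; no ties here).
rank(x): 1->1, 10->5, 6->3, 14->7, 12->6, 9->4, 17->8, 5->2
rank(y): 1->1, 9->6, 16->8, 6->5, 10->7, 4->3, 5->4, 3->2
Step 2: d_i = R_x(i) - R_y(i); compute d_i^2.
  (1-1)^2=0, (5-6)^2=1, (3-8)^2=25, (7-5)^2=4, (6-7)^2=1, (4-3)^2=1, (8-4)^2=16, (2-2)^2=0
sum(d^2) = 48.
Step 3: rho = 1 - 6*48 / (8*(8^2 - 1)) = 1 - 288/504 = 0.428571.
Step 4: Under H0, t = rho * sqrt((n-2)/(1-rho^2)) = 1.1619 ~ t(6).
Step 5: Two-sided p-value from the t-distribution with 6 df = 0.289403.
Step 6: alpha = 0.05. fail to reject H0.

rho = 0.4286, p = 0.289403, fail to reject H0 at alpha = 0.05.


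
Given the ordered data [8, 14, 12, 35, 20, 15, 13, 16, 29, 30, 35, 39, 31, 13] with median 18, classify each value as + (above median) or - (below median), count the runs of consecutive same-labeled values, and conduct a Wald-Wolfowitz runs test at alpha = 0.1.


Step 1: Compute median = 18; label A = above, B = below.
Labels in order: BBBAABBBAAAAAB  (n_A = 7, n_B = 7)
Step 2: Count runs R = 5.
Step 3: Under H0 (random ordering), E[R] = 2*n_A*n_B/(n_A+n_B) + 1 = 2*7*7/14 + 1 = 8.0000.
        Var[R] = 2*n_A*n_B*(2*n_A*n_B - n_A - n_B) / ((n_A+n_B)^2 * (n_A+n_B-1)) = 8232/2548 = 3.2308.
        SD[R] = 1.7974.
Step 4: Continuity-corrected z = (R + 0.5 - E[R]) / SD[R] = (5 + 0.5 - 8.0000) / 1.7974 = -1.3909.
Step 5: Two-sided p-value via normal approximation = 2*(1 - Phi(|z|)) = 0.164264.
Step 6: alpha = 0.1. fail to reject H0.

R = 5, z = -1.3909, p = 0.164264, fail to reject H0.


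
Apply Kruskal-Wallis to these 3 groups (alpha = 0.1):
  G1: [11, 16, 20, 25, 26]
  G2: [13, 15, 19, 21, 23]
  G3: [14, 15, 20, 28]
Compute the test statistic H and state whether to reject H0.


Step 1: Combine all N = 14 observations and assign midranks.
sorted (value, group, rank): (11,G1,1), (13,G2,2), (14,G3,3), (15,G2,4.5), (15,G3,4.5), (16,G1,6), (19,G2,7), (20,G1,8.5), (20,G3,8.5), (21,G2,10), (23,G2,11), (25,G1,12), (26,G1,13), (28,G3,14)
Step 2: Sum ranks within each group.
R_1 = 40.5 (n_1 = 5)
R_2 = 34.5 (n_2 = 5)
R_3 = 30 (n_3 = 4)
Step 3: H = 12/(N(N+1)) * sum(R_i^2/n_i) - 3(N+1)
     = 12/(14*15) * (40.5^2/5 + 34.5^2/5 + 30^2/4) - 3*15
     = 0.057143 * 791.1 - 45
     = 0.205714.
Step 4: Ties present; correction factor C = 1 - 12/(14^3 - 14) = 0.995604. Corrected H = 0.205714 / 0.995604 = 0.206623.
Step 5: Under H0, H ~ chi^2(2); p-value = 0.901846.
Step 6: alpha = 0.1. fail to reject H0.

H = 0.2066, df = 2, p = 0.901846, fail to reject H0.


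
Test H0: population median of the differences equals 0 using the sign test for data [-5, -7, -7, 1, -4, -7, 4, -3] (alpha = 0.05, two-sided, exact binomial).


Step 1: Discard zero differences. Original n = 8; n_eff = number of nonzero differences = 8.
Nonzero differences (with sign): -5, -7, -7, +1, -4, -7, +4, -3
Step 2: Count signs: positive = 2, negative = 6.
Step 3: Under H0: P(positive) = 0.5, so the number of positives S ~ Bin(8, 0.5).
Step 4: Two-sided exact p-value = sum of Bin(8,0.5) probabilities at or below the observed probability = 0.289062.
Step 5: alpha = 0.05. fail to reject H0.

n_eff = 8, pos = 2, neg = 6, p = 0.289062, fail to reject H0.


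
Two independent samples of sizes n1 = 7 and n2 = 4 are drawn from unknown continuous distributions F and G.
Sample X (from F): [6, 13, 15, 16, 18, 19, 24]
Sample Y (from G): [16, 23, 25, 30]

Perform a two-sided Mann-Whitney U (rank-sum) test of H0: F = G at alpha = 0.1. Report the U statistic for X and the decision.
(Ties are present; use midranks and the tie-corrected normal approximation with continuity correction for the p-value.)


Step 1: Combine and sort all 11 observations; assign midranks.
sorted (value, group): (6,X), (13,X), (15,X), (16,X), (16,Y), (18,X), (19,X), (23,Y), (24,X), (25,Y), (30,Y)
ranks: 6->1, 13->2, 15->3, 16->4.5, 16->4.5, 18->6, 19->7, 23->8, 24->9, 25->10, 30->11
Step 2: Rank sum for X: R1 = 1 + 2 + 3 + 4.5 + 6 + 7 + 9 = 32.5.
Step 3: U_X = R1 - n1(n1+1)/2 = 32.5 - 7*8/2 = 32.5 - 28 = 4.5.
       U_Y = n1*n2 - U_X = 28 - 4.5 = 23.5.
Step 4: Ties are present, so use the tie-corrected normal approximation (with continuity correction) for the p-value.
Step 5: p-value = 0.088247; compare to alpha = 0.1. reject H0.

U_X = 4.5, p = 0.088247, reject H0 at alpha = 0.1.


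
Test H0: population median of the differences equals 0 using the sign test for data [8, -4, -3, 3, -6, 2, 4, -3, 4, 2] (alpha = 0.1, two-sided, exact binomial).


Step 1: Discard zero differences. Original n = 10; n_eff = number of nonzero differences = 10.
Nonzero differences (with sign): +8, -4, -3, +3, -6, +2, +4, -3, +4, +2
Step 2: Count signs: positive = 6, negative = 4.
Step 3: Under H0: P(positive) = 0.5, so the number of positives S ~ Bin(10, 0.5).
Step 4: Two-sided exact p-value = sum of Bin(10,0.5) probabilities at or below the observed probability = 0.753906.
Step 5: alpha = 0.1. fail to reject H0.

n_eff = 10, pos = 6, neg = 4, p = 0.753906, fail to reject H0.


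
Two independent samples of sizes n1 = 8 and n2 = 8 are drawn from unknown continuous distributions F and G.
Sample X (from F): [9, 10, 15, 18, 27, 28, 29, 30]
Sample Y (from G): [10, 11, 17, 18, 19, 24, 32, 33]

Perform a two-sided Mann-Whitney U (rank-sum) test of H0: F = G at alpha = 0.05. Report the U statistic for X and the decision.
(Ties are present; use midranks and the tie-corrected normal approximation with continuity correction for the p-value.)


Step 1: Combine and sort all 16 observations; assign midranks.
sorted (value, group): (9,X), (10,X), (10,Y), (11,Y), (15,X), (17,Y), (18,X), (18,Y), (19,Y), (24,Y), (27,X), (28,X), (29,X), (30,X), (32,Y), (33,Y)
ranks: 9->1, 10->2.5, 10->2.5, 11->4, 15->5, 17->6, 18->7.5, 18->7.5, 19->9, 24->10, 27->11, 28->12, 29->13, 30->14, 32->15, 33->16
Step 2: Rank sum for X: R1 = 1 + 2.5 + 5 + 7.5 + 11 + 12 + 13 + 14 = 66.
Step 3: U_X = R1 - n1(n1+1)/2 = 66 - 8*9/2 = 66 - 36 = 30.
       U_Y = n1*n2 - U_X = 64 - 30 = 34.
Step 4: Ties are present, so use the tie-corrected normal approximation (with continuity correction) for the p-value.
Step 5: p-value = 0.874643; compare to alpha = 0.05. fail to reject H0.

U_X = 30, p = 0.874643, fail to reject H0 at alpha = 0.05.


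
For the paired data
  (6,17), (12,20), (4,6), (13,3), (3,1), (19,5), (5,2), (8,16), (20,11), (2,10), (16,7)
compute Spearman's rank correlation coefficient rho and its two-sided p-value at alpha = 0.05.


Step 1: Rank x and y separately (midranks; no ties here).
rank(x): 6->5, 12->7, 4->3, 13->8, 3->2, 19->10, 5->4, 8->6, 20->11, 2->1, 16->9
rank(y): 17->10, 20->11, 6->5, 3->3, 1->1, 5->4, 2->2, 16->9, 11->8, 10->7, 7->6
Step 2: d_i = R_x(i) - R_y(i); compute d_i^2.
  (5-10)^2=25, (7-11)^2=16, (3-5)^2=4, (8-3)^2=25, (2-1)^2=1, (10-4)^2=36, (4-2)^2=4, (6-9)^2=9, (11-8)^2=9, (1-7)^2=36, (9-6)^2=9
sum(d^2) = 174.
Step 3: rho = 1 - 6*174 / (11*(11^2 - 1)) = 1 - 1044/1320 = 0.209091.
Step 4: Under H0, t = rho * sqrt((n-2)/(1-rho^2)) = 0.6415 ~ t(9).
Step 5: Two-sided p-value from the t-distribution with 9 df = 0.537221.
Step 6: alpha = 0.05. fail to reject H0.

rho = 0.2091, p = 0.537221, fail to reject H0 at alpha = 0.05.


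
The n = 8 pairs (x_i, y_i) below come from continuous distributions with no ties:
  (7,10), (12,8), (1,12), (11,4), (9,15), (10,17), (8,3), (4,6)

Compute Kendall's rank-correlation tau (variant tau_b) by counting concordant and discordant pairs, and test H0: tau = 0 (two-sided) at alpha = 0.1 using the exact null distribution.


Step 1: Enumerate the 28 unordered pairs (i,j) with i<j and classify each by sign(x_j-x_i) * sign(y_j-y_i).
  (1,2):dx=+5,dy=-2->D; (1,3):dx=-6,dy=+2->D; (1,4):dx=+4,dy=-6->D; (1,5):dx=+2,dy=+5->C
  (1,6):dx=+3,dy=+7->C; (1,7):dx=+1,dy=-7->D; (1,8):dx=-3,dy=-4->C; (2,3):dx=-11,dy=+4->D
  (2,4):dx=-1,dy=-4->C; (2,5):dx=-3,dy=+7->D; (2,6):dx=-2,dy=+9->D; (2,7):dx=-4,dy=-5->C
  (2,8):dx=-8,dy=-2->C; (3,4):dx=+10,dy=-8->D; (3,5):dx=+8,dy=+3->C; (3,6):dx=+9,dy=+5->C
  (3,7):dx=+7,dy=-9->D; (3,8):dx=+3,dy=-6->D; (4,5):dx=-2,dy=+11->D; (4,6):dx=-1,dy=+13->D
  (4,7):dx=-3,dy=-1->C; (4,8):dx=-7,dy=+2->D; (5,6):dx=+1,dy=+2->C; (5,7):dx=-1,dy=-12->C
  (5,8):dx=-5,dy=-9->C; (6,7):dx=-2,dy=-14->C; (6,8):dx=-6,dy=-11->C; (7,8):dx=-4,dy=+3->D
Step 2: C = 14, D = 14, total pairs = 28.
Step 3: tau = (C - D)/(n(n-1)/2) = (14 - 14)/28 = 0.000000.
Step 4: Exact two-sided p-value (enumerate n! = 40320 permutations of y under H0): p = 1.000000.
Step 5: alpha = 0.1. fail to reject H0.

tau_b = 0.0000 (C=14, D=14), p = 1.000000, fail to reject H0.


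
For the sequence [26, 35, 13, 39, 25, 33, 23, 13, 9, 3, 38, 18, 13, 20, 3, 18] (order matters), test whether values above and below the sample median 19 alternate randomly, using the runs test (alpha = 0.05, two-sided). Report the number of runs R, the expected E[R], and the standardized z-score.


Step 1: Compute median = 19; label A = above, B = below.
Labels in order: AABAAAABBBABBABB  (n_A = 8, n_B = 8)
Step 2: Count runs R = 8.
Step 3: Under H0 (random ordering), E[R] = 2*n_A*n_B/(n_A+n_B) + 1 = 2*8*8/16 + 1 = 9.0000.
        Var[R] = 2*n_A*n_B*(2*n_A*n_B - n_A - n_B) / ((n_A+n_B)^2 * (n_A+n_B-1)) = 14336/3840 = 3.7333.
        SD[R] = 1.9322.
Step 4: Continuity-corrected z = (R + 0.5 - E[R]) / SD[R] = (8 + 0.5 - 9.0000) / 1.9322 = -0.2588.
Step 5: Two-sided p-value via normal approximation = 2*(1 - Phi(|z|)) = 0.795809.
Step 6: alpha = 0.05. fail to reject H0.

R = 8, z = -0.2588, p = 0.795809, fail to reject H0.


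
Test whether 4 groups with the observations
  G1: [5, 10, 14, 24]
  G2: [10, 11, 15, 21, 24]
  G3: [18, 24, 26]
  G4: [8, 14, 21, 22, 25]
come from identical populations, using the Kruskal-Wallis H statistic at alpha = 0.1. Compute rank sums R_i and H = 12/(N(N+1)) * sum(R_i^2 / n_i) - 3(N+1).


Step 1: Combine all N = 17 observations and assign midranks.
sorted (value, group, rank): (5,G1,1), (8,G4,2), (10,G1,3.5), (10,G2,3.5), (11,G2,5), (14,G1,6.5), (14,G4,6.5), (15,G2,8), (18,G3,9), (21,G2,10.5), (21,G4,10.5), (22,G4,12), (24,G1,14), (24,G2,14), (24,G3,14), (25,G4,16), (26,G3,17)
Step 2: Sum ranks within each group.
R_1 = 25 (n_1 = 4)
R_2 = 41 (n_2 = 5)
R_3 = 40 (n_3 = 3)
R_4 = 47 (n_4 = 5)
Step 3: H = 12/(N(N+1)) * sum(R_i^2/n_i) - 3(N+1)
     = 12/(17*18) * (25^2/4 + 41^2/5 + 40^2/3 + 47^2/5) - 3*18
     = 0.039216 * 1467.58 - 54
     = 3.552288.
Step 4: Ties present; correction factor C = 1 - 42/(17^3 - 17) = 0.991422. Corrected H = 3.552288 / 0.991422 = 3.583024.
Step 5: Under H0, H ~ chi^2(3); p-value = 0.310153.
Step 6: alpha = 0.1. fail to reject H0.

H = 3.5830, df = 3, p = 0.310153, fail to reject H0.


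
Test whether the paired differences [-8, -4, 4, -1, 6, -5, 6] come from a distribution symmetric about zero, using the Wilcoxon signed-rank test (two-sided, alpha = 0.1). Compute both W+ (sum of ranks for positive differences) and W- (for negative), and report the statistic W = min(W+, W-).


Step 1: Drop any zero differences (none here) and take |d_i|.
|d| = [8, 4, 4, 1, 6, 5, 6]
Step 2: Midrank |d_i| (ties get averaged ranks).
ranks: |8|->7, |4|->2.5, |4|->2.5, |1|->1, |6|->5.5, |5|->4, |6|->5.5
Step 3: Attach original signs; sum ranks with positive sign and with negative sign.
W+ = 2.5 + 5.5 + 5.5 = 13.5
W- = 7 + 2.5 + 1 + 4 = 14.5
(Check: W+ + W- = 28 should equal n(n+1)/2 = 28.)
Step 4: Test statistic W = min(W+, W-) = 13.5.
Step 5: Ties in |d|, so use the tie-corrected normal approximation.
        E[W] = n(n+1)/4 = 7*8/4 = 14.
        Tie groups: |d|=4 (t=2), |d|=6 (t=2); sum(t^3 - t) = 12.
        Var[W] = n(n+1)(2n+1)/24 - sum(t^3-t)/48 = 840/24 - 12/48 = 34.75.
        z = (W - E[W]) / sqrt(Var[W]) = (13.5 - 14) / 5.8949 = -0.0848.
        Two-sided p = 2*Phi(z) = 0.932405.
Step 6: alpha = 0.1. fail to reject H0.

W+ = 13.5, W- = 14.5, W = min = 13.5, p = 0.932405, fail to reject H0.


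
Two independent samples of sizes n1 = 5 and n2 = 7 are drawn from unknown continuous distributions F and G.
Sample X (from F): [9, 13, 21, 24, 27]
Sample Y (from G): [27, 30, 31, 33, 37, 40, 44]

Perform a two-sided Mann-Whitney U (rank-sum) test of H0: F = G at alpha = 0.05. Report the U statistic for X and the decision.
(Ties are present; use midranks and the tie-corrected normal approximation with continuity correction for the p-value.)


Step 1: Combine and sort all 12 observations; assign midranks.
sorted (value, group): (9,X), (13,X), (21,X), (24,X), (27,X), (27,Y), (30,Y), (31,Y), (33,Y), (37,Y), (40,Y), (44,Y)
ranks: 9->1, 13->2, 21->3, 24->4, 27->5.5, 27->5.5, 30->7, 31->8, 33->9, 37->10, 40->11, 44->12
Step 2: Rank sum for X: R1 = 1 + 2 + 3 + 4 + 5.5 = 15.5.
Step 3: U_X = R1 - n1(n1+1)/2 = 15.5 - 5*6/2 = 15.5 - 15 = 0.5.
       U_Y = n1*n2 - U_X = 35 - 0.5 = 34.5.
Step 4: Ties are present, so use the tie-corrected normal approximation (with continuity correction) for the p-value.
Step 5: p-value = 0.007268; compare to alpha = 0.05. reject H0.

U_X = 0.5, p = 0.007268, reject H0 at alpha = 0.05.


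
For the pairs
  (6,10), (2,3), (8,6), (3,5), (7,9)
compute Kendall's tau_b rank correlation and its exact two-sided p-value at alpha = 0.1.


Step 1: Enumerate the 10 unordered pairs (i,j) with i<j and classify each by sign(x_j-x_i) * sign(y_j-y_i).
  (1,2):dx=-4,dy=-7->C; (1,3):dx=+2,dy=-4->D; (1,4):dx=-3,dy=-5->C; (1,5):dx=+1,dy=-1->D
  (2,3):dx=+6,dy=+3->C; (2,4):dx=+1,dy=+2->C; (2,5):dx=+5,dy=+6->C; (3,4):dx=-5,dy=-1->C
  (3,5):dx=-1,dy=+3->D; (4,5):dx=+4,dy=+4->C
Step 2: C = 7, D = 3, total pairs = 10.
Step 3: tau = (C - D)/(n(n-1)/2) = (7 - 3)/10 = 0.400000.
Step 4: Exact two-sided p-value (enumerate n! = 120 permutations of y under H0): p = 0.483333.
Step 5: alpha = 0.1. fail to reject H0.

tau_b = 0.4000 (C=7, D=3), p = 0.483333, fail to reject H0.


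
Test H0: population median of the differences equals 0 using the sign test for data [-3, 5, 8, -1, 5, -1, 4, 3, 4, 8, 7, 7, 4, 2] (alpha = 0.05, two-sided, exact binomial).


Step 1: Discard zero differences. Original n = 14; n_eff = number of nonzero differences = 14.
Nonzero differences (with sign): -3, +5, +8, -1, +5, -1, +4, +3, +4, +8, +7, +7, +4, +2
Step 2: Count signs: positive = 11, negative = 3.
Step 3: Under H0: P(positive) = 0.5, so the number of positives S ~ Bin(14, 0.5).
Step 4: Two-sided exact p-value = sum of Bin(14,0.5) probabilities at or below the observed probability = 0.057373.
Step 5: alpha = 0.05. fail to reject H0.

n_eff = 14, pos = 11, neg = 3, p = 0.057373, fail to reject H0.


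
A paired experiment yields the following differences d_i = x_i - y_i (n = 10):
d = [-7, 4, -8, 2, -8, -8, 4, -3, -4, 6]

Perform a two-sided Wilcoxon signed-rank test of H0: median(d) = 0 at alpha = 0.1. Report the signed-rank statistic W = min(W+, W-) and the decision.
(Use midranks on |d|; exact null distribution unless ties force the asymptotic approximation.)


Step 1: Drop any zero differences (none here) and take |d_i|.
|d| = [7, 4, 8, 2, 8, 8, 4, 3, 4, 6]
Step 2: Midrank |d_i| (ties get averaged ranks).
ranks: |7|->7, |4|->4, |8|->9, |2|->1, |8|->9, |8|->9, |4|->4, |3|->2, |4|->4, |6|->6
Step 3: Attach original signs; sum ranks with positive sign and with negative sign.
W+ = 4 + 1 + 4 + 6 = 15
W- = 7 + 9 + 9 + 9 + 2 + 4 = 40
(Check: W+ + W- = 55 should equal n(n+1)/2 = 55.)
Step 4: Test statistic W = min(W+, W-) = 15.
Step 5: Ties in |d|, so use the tie-corrected normal approximation.
        E[W] = n(n+1)/4 = 10*11/4 = 27.5.
        Tie groups: |d|=4 (t=3), |d|=8 (t=3); sum(t^3 - t) = 48.
        Var[W] = n(n+1)(2n+1)/24 - sum(t^3-t)/48 = 2310/24 - 48/48 = 95.25.
        z = (W - E[W]) / sqrt(Var[W]) = (15 - 27.5) / 9.7596 = -1.2808.
        Two-sided p = 2*Phi(z) = 0.200268.
Step 6: alpha = 0.1. fail to reject H0.

W+ = 15, W- = 40, W = min = 15, p = 0.200268, fail to reject H0.


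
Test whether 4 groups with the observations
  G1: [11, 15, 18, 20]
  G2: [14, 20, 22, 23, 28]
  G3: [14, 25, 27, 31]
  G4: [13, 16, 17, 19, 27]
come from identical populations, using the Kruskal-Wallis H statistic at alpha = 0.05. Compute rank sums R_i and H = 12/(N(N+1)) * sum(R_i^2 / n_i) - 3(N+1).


Step 1: Combine all N = 18 observations and assign midranks.
sorted (value, group, rank): (11,G1,1), (13,G4,2), (14,G2,3.5), (14,G3,3.5), (15,G1,5), (16,G4,6), (17,G4,7), (18,G1,8), (19,G4,9), (20,G1,10.5), (20,G2,10.5), (22,G2,12), (23,G2,13), (25,G3,14), (27,G3,15.5), (27,G4,15.5), (28,G2,17), (31,G3,18)
Step 2: Sum ranks within each group.
R_1 = 24.5 (n_1 = 4)
R_2 = 56 (n_2 = 5)
R_3 = 51 (n_3 = 4)
R_4 = 39.5 (n_4 = 5)
Step 3: H = 12/(N(N+1)) * sum(R_i^2/n_i) - 3(N+1)
     = 12/(18*19) * (24.5^2/4 + 56^2/5 + 51^2/4 + 39.5^2/5) - 3*19
     = 0.035088 * 1739.56 - 57
     = 4.037281.
Step 4: Ties present; correction factor C = 1 - 18/(18^3 - 18) = 0.996904. Corrected H = 4.037281 / 0.996904 = 4.049819.
Step 5: Under H0, H ~ chi^2(3); p-value = 0.256135.
Step 6: alpha = 0.05. fail to reject H0.

H = 4.0498, df = 3, p = 0.256135, fail to reject H0.


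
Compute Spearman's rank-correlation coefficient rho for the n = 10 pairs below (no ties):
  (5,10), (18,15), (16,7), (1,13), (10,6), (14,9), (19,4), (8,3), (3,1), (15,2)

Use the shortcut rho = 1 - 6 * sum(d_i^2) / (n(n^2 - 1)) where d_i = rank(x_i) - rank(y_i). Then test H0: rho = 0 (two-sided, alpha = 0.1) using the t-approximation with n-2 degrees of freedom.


Step 1: Rank x and y separately (midranks; no ties here).
rank(x): 5->3, 18->9, 16->8, 1->1, 10->5, 14->6, 19->10, 8->4, 3->2, 15->7
rank(y): 10->8, 15->10, 7->6, 13->9, 6->5, 9->7, 4->4, 3->3, 1->1, 2->2
Step 2: d_i = R_x(i) - R_y(i); compute d_i^2.
  (3-8)^2=25, (9-10)^2=1, (8-6)^2=4, (1-9)^2=64, (5-5)^2=0, (6-7)^2=1, (10-4)^2=36, (4-3)^2=1, (2-1)^2=1, (7-2)^2=25
sum(d^2) = 158.
Step 3: rho = 1 - 6*158 / (10*(10^2 - 1)) = 1 - 948/990 = 0.042424.
Step 4: Under H0, t = rho * sqrt((n-2)/(1-rho^2)) = 0.1201 ~ t(8).
Step 5: Two-sided p-value from the t-distribution with 8 df = 0.907364.
Step 6: alpha = 0.1. fail to reject H0.

rho = 0.0424, p = 0.907364, fail to reject H0 at alpha = 0.1.


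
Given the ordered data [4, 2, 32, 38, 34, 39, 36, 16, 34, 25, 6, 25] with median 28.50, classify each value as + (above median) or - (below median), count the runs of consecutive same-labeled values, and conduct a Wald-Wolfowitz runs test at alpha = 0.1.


Step 1: Compute median = 28.50; label A = above, B = below.
Labels in order: BBAAAAABABBB  (n_A = 6, n_B = 6)
Step 2: Count runs R = 5.
Step 3: Under H0 (random ordering), E[R] = 2*n_A*n_B/(n_A+n_B) + 1 = 2*6*6/12 + 1 = 7.0000.
        Var[R] = 2*n_A*n_B*(2*n_A*n_B - n_A - n_B) / ((n_A+n_B)^2 * (n_A+n_B-1)) = 4320/1584 = 2.7273.
        SD[R] = 1.6514.
Step 4: Continuity-corrected z = (R + 0.5 - E[R]) / SD[R] = (5 + 0.5 - 7.0000) / 1.6514 = -0.9083.
Step 5: Two-sided p-value via normal approximation = 2*(1 - Phi(|z|)) = 0.363722.
Step 6: alpha = 0.1. fail to reject H0.

R = 5, z = -0.9083, p = 0.363722, fail to reject H0.
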